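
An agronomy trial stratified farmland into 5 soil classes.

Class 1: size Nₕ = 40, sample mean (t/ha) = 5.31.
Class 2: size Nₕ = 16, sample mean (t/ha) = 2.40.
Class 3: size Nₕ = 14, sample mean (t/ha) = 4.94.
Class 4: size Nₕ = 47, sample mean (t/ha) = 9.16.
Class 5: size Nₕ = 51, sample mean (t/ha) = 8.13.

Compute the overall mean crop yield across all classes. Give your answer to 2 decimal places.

6.94

x̄_st = (Σ Nₕx̄ₕ) / (Σ Nₕ) = (40·5.31 + 16·2.40 + 14·4.94 + 47·9.16 + 51·8.13) / 168
= 1165.11 / 168 = 6.9352... → 6.94.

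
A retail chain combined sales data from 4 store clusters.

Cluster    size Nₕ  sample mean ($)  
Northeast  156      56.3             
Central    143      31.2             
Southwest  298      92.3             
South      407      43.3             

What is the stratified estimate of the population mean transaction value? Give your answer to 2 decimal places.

N = 156 + 143 + 298 + 407 = 1004.
The stratified mean weights each stratum mean by its population share Nₕ/N.
Σ Nₕx̄ₕ = 156·56.3 + 143·31.2 + 298·92.3 + 407·43.3 = 8782.8 + 4461.6 + 27505.4 + 17623.1 = 58372.9.
Divide by N: 58372.9 / 1004 = 58.1403... → 58.14.

58.14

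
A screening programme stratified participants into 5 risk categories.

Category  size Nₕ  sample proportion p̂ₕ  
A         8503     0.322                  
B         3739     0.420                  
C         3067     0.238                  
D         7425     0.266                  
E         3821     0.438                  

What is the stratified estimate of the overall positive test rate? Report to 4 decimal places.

Wₕ = Nₕ/N with N = 26555: 0.3202, 0.1408, 0.1155, 0.2796, 0.1439.
p̂_st = 0.3202·0.322 + 0.1408·0.420 + 0.1155·0.238 + 0.2796·0.266 + 0.1439·0.438 ≈ 0.327130... → 0.3271.

0.3271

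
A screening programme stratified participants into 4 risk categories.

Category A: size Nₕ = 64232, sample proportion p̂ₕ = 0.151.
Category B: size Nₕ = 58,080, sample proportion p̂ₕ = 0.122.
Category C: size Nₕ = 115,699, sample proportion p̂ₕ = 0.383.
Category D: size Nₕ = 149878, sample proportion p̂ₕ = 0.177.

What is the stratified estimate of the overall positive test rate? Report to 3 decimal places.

N = 64232 + 58080 + 115699 + 149878 = 387889.
Overall proportion = Σ (Nₕ/N)·p̂ₕ.
Σ Nₕp̂ₕ = 9699.032 + 7085.76 + 44312.717 + 26528.406 = 87625.915.
87625.915 / 387889 = 0.22590... → 0.226.

0.226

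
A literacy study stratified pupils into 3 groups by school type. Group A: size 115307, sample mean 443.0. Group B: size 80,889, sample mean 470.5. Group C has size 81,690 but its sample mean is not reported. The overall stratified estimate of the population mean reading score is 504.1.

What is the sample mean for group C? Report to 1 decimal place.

623.6

Σ Nₕx̄ₕ = N·μ, so 81690·x̄_C = 277886·504.1 − (115307·443.0 + 80889·470.5).
= 140082332.6 − 89139275.5 = 50943057.1.
x̄_C = 50943057.1 / 81690 = 623.614... → 623.6.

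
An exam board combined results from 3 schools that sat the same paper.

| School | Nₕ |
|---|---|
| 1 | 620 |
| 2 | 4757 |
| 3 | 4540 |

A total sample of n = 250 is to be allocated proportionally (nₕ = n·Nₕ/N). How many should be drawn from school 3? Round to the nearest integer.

Share of school 3 = 4540/9917 = 0.45780.
Allocate 250 × 0.45780 = 114.450... → 114.

114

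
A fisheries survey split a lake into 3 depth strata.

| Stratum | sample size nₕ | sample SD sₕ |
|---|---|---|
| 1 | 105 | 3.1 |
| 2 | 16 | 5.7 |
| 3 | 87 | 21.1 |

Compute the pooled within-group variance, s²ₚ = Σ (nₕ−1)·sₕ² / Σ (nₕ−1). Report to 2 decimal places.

194.02

1: (105−1)·3.1² = 104·9.61 = 999.44
2: (16−1)·5.7² = 15·32.49 = 487.35
3: (87−1)·21.1² = 86·445.21 = 38288.06
Numerator = 39774.85; denominator = Σ(nₕ−1) = 205.
s²ₚ = 39774.85/205 = 194.0237... → 194.02.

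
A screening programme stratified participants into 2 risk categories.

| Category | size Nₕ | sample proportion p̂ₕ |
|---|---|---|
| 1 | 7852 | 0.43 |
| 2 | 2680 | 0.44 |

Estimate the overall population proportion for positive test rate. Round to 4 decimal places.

0.4325

N = 7852 + 2680 = 10532.
Overall proportion = Σ (Nₕ/N)·p̂ₕ.
Σ Nₕp̂ₕ = 3376.36 + 1179.2 = 4555.56.
4555.56 / 10532 = 0.432545... → 0.4325.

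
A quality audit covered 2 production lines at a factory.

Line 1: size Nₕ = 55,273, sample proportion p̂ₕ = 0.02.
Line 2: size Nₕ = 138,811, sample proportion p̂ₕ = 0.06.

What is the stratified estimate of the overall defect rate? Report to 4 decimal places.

Wₕ = Nₕ/N with N = 194084: 0.2848, 0.7152.
p̂_st = 0.2848·0.02 + 0.7152·0.06 ≈ 0.048608... → 0.0486.

0.0486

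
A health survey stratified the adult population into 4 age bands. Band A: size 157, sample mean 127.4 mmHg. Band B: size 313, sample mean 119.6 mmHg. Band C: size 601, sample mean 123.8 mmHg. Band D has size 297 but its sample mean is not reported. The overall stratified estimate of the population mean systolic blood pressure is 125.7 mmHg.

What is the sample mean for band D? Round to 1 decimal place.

N = 157 + 313 + 601 + 297 = 1368.
Overall total = μ·N = 125.7·1368 = 171957.6.
Subtract the known strata: 157·127.4 + 313·119.6 + 601·123.8 = 131840.4.
Remaining total for band D: 171957.6 − 131840.4 = 40117.2.
Divide by its size: 40117.2 / 297 = 135.075... → 135.1.

135.1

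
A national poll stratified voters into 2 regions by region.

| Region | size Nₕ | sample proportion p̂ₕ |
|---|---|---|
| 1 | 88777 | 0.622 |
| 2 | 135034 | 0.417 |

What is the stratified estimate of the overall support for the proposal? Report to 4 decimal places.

N = 88777 + 135034 = 223811.
Overall proportion = Σ (Nₕ/N)·p̂ₕ.
Σ Nₕp̂ₕ = 55219.294 + 56309.178 = 111528.472.
111528.472 / 223811 = 0.498315... → 0.4983.

0.4983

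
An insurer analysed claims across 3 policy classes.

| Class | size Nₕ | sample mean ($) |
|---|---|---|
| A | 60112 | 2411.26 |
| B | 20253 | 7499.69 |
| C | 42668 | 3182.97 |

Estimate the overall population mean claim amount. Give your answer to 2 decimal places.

x̄_st = (Σ Nₕx̄ₕ) / (Σ Nₕ) = (60112·2411.26 + 20253·7499.69 + 42668·3182.97) / 123033
= 432647846.65 / 123033 = 3516.5187... → 3516.52.

3516.52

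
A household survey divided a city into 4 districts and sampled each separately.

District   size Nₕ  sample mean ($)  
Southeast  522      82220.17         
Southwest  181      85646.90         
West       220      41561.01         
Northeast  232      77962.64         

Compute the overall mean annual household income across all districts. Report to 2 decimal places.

74157.38

N = 522 + 181 + 220 + 232 = 1155.
The stratified mean weights each stratum mean by its population share Nₕ/N.
Σ Nₕx̄ₕ = 522·82220.17 + 181·85646.90 + 220·41561.01 + 232·77962.64 = 42918928.74 + 15502088.9 + 9143422.2 + 18087332.48 = 85651772.32.
Divide by N: 85651772.32 / 1155 = 74157.3786... → 74157.38.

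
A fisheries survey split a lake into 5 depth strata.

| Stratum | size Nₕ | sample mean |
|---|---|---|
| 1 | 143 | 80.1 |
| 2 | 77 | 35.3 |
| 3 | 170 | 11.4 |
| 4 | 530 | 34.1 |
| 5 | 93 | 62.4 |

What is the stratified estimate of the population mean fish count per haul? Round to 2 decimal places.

N = 1013; weights Wₕ = Nₕ/N = (0.1412, 0.0760, 0.1678, 0.5232, 0.0918).
x̄_st = Σ Wₕ·x̄ₕ = 0.1412·80.1 + 0.0760·35.3 + 0.1678·11.4 + 0.5232·34.1 + 0.0918·62.4 ≈ 39.4734...
→ 39.47.

39.47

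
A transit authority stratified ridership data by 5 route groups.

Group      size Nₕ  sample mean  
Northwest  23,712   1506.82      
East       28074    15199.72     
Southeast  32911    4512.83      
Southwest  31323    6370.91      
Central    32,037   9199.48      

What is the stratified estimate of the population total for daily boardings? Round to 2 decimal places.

1105248157.94

Population total = Σ Nₕ·x̄ₕ (each stratum's size times its mean).
23712·1506.82 + 28074·15199.72 + 32911·4512.83 + 31323·6370.91 + 32037·9199.48 = 35729715.84 + 426716939.28 + 148521748.13 + 199556013.93 + 294723740.76 = 1105248157.94.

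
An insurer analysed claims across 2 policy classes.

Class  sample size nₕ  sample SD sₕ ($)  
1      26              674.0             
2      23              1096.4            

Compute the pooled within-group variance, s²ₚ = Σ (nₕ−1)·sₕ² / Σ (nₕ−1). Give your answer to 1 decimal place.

804318.0

1: (26−1)·674.0² = 25·454276 = 11356900
2: (23−1)·1096.4² = 22·1202092.96 = 26446045.12
Numerator = 37802945.12; denominator = Σ(nₕ−1) = 47.
s²ₚ = 37802945.12/47 = 804317.981... → 804318.0.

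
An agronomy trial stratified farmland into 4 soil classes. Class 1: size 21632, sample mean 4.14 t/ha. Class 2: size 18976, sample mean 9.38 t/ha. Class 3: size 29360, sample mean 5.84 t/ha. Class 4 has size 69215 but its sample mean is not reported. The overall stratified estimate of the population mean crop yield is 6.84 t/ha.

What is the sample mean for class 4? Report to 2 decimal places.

7.41

Σ Nₕx̄ₕ = N·μ, so 69215·x̄_4 = 139183·6.84 − (21632·4.14 + 18976·9.38 + 29360·5.84).
= 952011.72 − 439013.76 = 512997.96.
x̄_4 = 512997.96 / 69215 = 7.4117... → 7.41.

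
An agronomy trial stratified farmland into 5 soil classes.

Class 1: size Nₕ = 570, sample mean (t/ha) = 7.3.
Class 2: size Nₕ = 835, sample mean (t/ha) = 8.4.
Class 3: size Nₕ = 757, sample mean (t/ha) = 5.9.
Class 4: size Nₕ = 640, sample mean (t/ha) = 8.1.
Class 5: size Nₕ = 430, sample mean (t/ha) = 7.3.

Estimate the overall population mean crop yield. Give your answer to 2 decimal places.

N = 570 + 835 + 757 + 640 + 430 = 3232.
Weight each subgroup mean by Nₕ/N and sum.
Σ Nₕx̄ₕ = 570·7.3 + 835·8.4 + 757·5.9 + 640·8.1 + 430·7.3 = 4161 + 7014 + 4466.3 + 5184 + 3139 = 23964.3.
Divide by N: 23964.3 / 3232 = 7.4147... → 7.41.

7.41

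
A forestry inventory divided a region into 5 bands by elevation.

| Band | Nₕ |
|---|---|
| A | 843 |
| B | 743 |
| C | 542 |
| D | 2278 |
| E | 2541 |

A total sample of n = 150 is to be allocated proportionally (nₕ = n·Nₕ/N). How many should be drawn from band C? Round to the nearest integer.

12

N = 843 + 743 + 542 + 2278 + 2541 = 6947.
n_C = 150·542/6947 = 11.703... → 12.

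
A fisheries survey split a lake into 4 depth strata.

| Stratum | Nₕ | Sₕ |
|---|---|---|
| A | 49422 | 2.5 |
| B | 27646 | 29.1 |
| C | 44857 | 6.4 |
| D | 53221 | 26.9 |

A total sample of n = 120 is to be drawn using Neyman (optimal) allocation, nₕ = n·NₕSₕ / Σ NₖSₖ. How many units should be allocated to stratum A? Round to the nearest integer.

6

Σ NₕSₕ = 49422·2.5 + 27646·29.1 + 44857·6.4 + 53221·26.9 = 2646783.3.
Share for A: 123555/2646783.3 = 0.04668.
n_A = 120 × 0.04668 = 5.602... → 6.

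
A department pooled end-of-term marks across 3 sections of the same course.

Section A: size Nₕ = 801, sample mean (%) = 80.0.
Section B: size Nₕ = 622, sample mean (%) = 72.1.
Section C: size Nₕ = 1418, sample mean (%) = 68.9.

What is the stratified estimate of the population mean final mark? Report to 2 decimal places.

72.73

N = 801 + 622 + 1418 = 2841.
Overall mean = Σ (Nₕ/N)·x̄ₕ — weight by population share, not a simple average.
Σ Nₕx̄ₕ = 801·80.0 + 622·72.1 + 1418·68.9 = 64080 + 44846.2 + 97700.2 = 206626.4.
Divide by N: 206626.4 / 2841 = 72.7302... → 72.73.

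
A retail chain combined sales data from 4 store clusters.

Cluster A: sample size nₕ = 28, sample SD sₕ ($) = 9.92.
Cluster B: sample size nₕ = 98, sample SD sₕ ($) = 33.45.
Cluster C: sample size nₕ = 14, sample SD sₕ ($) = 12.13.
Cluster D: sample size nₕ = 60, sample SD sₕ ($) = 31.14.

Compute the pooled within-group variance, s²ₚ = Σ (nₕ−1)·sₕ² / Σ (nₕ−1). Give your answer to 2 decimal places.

Degrees of freedom: 27 + 97 + 13 + 59 = 196.
Σ(nₕ−1)sₕ² = 27·98.4064 + 97·1118.9025 + 13·147.1369 + 59·969.6996 = 170315.5714.
s²ₚ = 170315.5714 / 196 = 868.9570... → 868.96.

868.96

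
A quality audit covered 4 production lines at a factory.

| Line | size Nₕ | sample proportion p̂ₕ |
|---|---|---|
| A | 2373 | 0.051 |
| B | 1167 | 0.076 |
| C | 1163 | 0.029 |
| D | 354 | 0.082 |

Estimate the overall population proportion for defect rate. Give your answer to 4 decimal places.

0.0539

N = 2373 + 1167 + 1163 + 354 = 5057.
Overall proportion = Σ (Nₕ/N)·p̂ₕ.
Σ Nₕp̂ₕ = 121.023 + 88.692 + 33.727 + 29.028 = 272.47.
272.47 / 5057 = 0.053880... → 0.0539.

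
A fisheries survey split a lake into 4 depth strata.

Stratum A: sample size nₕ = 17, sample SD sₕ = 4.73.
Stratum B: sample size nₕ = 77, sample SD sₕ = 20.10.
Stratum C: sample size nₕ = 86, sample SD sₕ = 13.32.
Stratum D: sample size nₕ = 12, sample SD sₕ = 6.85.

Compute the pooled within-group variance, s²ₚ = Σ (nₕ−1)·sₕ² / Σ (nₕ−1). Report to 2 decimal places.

A: (17−1)·4.73² = 16·22.3729 = 357.9664
B: (77−1)·20.10² = 76·404.01 = 30704.76
C: (86−1)·13.32² = 85·177.4224 = 15080.904
D: (12−1)·6.85² = 11·46.9225 = 516.1475
Numerator = 46659.7779; denominator = Σ(nₕ−1) = 188.
s²ₚ = 46659.7779/188 = 248.1903... → 248.19.

248.19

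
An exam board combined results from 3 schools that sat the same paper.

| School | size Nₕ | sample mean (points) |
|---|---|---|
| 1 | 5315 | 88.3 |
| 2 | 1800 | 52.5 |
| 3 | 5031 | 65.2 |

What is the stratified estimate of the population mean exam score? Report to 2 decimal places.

73.43

N = 5315 + 1800 + 5031 = 12146.
The stratified mean weights each stratum mean by its population share Nₕ/N.
Σ Nₕx̄ₕ = 5315·88.3 + 1800·52.5 + 5031·65.2 = 469314.5 + 94500 + 328021.2 = 891835.7.
Divide by N: 891835.7 / 12146 = 73.4263... → 73.43.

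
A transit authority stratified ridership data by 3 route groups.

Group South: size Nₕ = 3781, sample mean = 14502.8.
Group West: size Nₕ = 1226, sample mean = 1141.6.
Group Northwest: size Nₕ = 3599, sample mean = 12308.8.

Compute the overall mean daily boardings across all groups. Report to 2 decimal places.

N = 8606; weights Wₕ = Nₕ/N = (0.4393, 0.1425, 0.4182).
x̄_st = Σ Wₕ·x̄ₕ = 0.4393·14502.8 + 0.1425·1141.6 + 0.4182·12308.8 ≈ 11681.8568...
→ 11681.86.

11681.86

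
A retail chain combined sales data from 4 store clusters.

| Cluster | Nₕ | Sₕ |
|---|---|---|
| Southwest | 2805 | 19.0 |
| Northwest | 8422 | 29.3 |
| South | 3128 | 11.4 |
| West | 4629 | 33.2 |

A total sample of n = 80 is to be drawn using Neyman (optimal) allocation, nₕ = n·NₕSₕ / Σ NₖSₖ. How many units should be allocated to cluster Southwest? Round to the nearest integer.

Southwest: NₕSₕ = 2805·19.0 = 53295
Northwest: NₕSₕ = 8422·29.3 = 246764.6
South: NₕSₕ = 3128·11.4 = 35659.2
West: NₕSₕ = 4629·33.2 = 153682.8
Σ NₕSₕ = 489401.6.
n_Southwest = 80·53295/489401.6 = 8.712... → 9.

9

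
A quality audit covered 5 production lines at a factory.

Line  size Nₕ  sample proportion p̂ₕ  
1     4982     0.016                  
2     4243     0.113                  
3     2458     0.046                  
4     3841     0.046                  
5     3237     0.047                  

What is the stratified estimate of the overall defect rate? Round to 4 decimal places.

0.0534

Wₕ = Nₕ/N with N = 18761: 0.2656, 0.2262, 0.1310, 0.2047, 0.1725.
p̂_st = 0.2656·0.016 + 0.2262·0.113 + 0.1310·0.046 + 0.2047·0.046 + 0.1725·0.047 ≈ 0.053359... → 0.0534.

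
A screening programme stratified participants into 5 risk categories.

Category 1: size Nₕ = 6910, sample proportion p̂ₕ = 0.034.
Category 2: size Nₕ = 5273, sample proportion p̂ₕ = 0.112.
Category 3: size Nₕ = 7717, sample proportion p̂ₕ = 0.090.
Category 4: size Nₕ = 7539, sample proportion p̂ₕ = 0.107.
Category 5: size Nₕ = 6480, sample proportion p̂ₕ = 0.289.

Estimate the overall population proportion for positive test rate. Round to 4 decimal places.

0.1238

N = 6910 + 5273 + 7717 + 7539 + 6480 = 33919.
Overall proportion = Σ (Nₕ/N)·p̂ₕ.
Σ Nₕp̂ₕ = 234.94 + 590.576 + 694.53 + 806.673 + 1872.72 = 4199.439.
4199.439 / 33919 = 0.123808... → 0.1238.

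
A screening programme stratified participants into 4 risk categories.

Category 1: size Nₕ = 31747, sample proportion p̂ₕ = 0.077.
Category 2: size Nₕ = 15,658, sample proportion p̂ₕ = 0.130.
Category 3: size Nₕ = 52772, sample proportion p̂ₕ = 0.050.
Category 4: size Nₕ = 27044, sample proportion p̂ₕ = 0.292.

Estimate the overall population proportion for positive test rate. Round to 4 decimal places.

Wₕ = Nₕ/N with N = 127221: 0.2495, 0.1231, 0.4148, 0.2126.
p̂_st = 0.2495·0.077 + 0.1231·0.130 + 0.4148·0.050 + 0.2126·0.292 ≈ 0.118027... → 0.1180.

0.1180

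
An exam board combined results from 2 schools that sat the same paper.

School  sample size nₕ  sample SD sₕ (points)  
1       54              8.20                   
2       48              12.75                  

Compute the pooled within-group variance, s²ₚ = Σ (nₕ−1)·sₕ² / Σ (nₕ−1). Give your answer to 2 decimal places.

112.04

1: (54−1)·8.20² = 53·67.24 = 3563.72
2: (48−1)·12.75² = 47·162.5625 = 7640.4375
Numerator = 11204.1575; denominator = Σ(nₕ−1) = 100.
s²ₚ = 11204.1575/100 = 112.0416... → 112.04.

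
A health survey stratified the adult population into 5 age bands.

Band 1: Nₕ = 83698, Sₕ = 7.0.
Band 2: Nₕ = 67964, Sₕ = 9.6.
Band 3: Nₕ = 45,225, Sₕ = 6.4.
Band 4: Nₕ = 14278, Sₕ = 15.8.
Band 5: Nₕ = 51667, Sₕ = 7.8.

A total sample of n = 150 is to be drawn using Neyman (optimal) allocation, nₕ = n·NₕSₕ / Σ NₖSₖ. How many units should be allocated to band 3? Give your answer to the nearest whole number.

20

1: NₕSₕ = 83698·7.0 = 585886
2: NₕSₕ = 67964·9.6 = 652454.4
3: NₕSₕ = 45225·6.4 = 289440
4: NₕSₕ = 14278·15.8 = 225592.4
5: NₕSₕ = 51667·7.8 = 403002.6
Σ NₕSₕ = 2156375.4.
n_3 = 150·289440/2156375.4 = 20.134... → 20.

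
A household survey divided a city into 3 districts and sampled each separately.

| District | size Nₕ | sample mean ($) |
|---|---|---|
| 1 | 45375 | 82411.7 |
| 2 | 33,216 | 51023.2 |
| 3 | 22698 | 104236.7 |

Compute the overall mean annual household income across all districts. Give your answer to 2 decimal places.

x̄_st = (Σ Nₕx̄ₕ) / (Σ Nₕ) = (45375·82411.7 + 33216·51023.2 + 22698·104236.7) / 101289
= 7800182115.3 / 101289 = 77009.1729... → 77009.17.

77009.17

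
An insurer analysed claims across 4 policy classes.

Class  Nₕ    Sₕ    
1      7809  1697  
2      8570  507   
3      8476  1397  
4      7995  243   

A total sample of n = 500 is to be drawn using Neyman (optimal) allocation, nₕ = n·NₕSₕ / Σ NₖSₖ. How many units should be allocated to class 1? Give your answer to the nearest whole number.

211

Σ NₕSₕ = 7809·1697 + 8570·507 + 8476·1397 + 7995·243 = 31380620.
Share for 1: 13251873/31380620 = 0.42229.
n_1 = 500 × 0.42229 = 211.147... → 211.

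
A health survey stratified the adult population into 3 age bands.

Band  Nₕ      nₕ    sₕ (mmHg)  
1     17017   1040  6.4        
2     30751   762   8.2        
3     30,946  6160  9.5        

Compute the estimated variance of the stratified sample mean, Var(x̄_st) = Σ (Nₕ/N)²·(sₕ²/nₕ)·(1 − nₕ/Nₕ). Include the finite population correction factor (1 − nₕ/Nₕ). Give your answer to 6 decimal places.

0.016676

N = 78714; Wₕ = Nₕ/N.
band 1: (17017/78714)²·6.4²/1040·(1 − 1040/17017) = 0.001728227
band 2: (30751/78714)²·8.2²/762·(1 − 762/30751) = 0.013133788
band 3: (30946/78714)²·9.5²/6160·(1 − 6160/30946) = 0.001813734
Sum = 0.016675749 → 0.016676.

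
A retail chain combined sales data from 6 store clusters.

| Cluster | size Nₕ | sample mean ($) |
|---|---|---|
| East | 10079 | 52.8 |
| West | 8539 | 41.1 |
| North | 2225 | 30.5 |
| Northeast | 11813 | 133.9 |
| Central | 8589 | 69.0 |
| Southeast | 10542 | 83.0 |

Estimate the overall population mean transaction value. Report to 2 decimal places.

77.25

x̄_st = (Σ Nₕx̄ₕ) / (Σ Nₕ) = (10079·52.8 + 8539·41.1 + 2225·30.5 + 11813·133.9 + 8589·69.0 + 10542·83.0) / 51787
= 4000374.3 / 51787 = 77.2467... → 77.25.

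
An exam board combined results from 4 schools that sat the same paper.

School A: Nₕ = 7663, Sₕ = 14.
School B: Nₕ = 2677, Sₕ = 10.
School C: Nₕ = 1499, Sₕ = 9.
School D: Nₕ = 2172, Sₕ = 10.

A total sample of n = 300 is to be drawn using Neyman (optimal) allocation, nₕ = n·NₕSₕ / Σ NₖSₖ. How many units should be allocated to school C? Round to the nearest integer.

A: NₕSₕ = 7663·14 = 107282
B: NₕSₕ = 2677·10 = 26770
C: NₕSₕ = 1499·9 = 13491
D: NₕSₕ = 2172·10 = 21720
Σ NₕSₕ = 169263.
n_C = 300·13491/169263 = 23.911... → 24.

24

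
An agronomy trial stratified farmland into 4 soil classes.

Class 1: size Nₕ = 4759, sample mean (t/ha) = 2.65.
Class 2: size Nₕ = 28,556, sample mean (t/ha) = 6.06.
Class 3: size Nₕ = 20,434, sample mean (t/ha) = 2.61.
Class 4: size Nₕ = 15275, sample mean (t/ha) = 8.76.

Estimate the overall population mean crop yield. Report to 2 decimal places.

N = 4759 + 28556 + 20434 + 15275 = 69024.
The stratified mean weights each stratum mean by its population share Nₕ/N.
Σ Nₕx̄ₕ = 4759·2.65 + 28556·6.06 + 20434·2.61 + 15275·8.76 = 12611.35 + 173049.36 + 53332.74 + 133809 = 372802.45.
Divide by N: 372802.45 / 69024 = 5.4011... → 5.40.

5.40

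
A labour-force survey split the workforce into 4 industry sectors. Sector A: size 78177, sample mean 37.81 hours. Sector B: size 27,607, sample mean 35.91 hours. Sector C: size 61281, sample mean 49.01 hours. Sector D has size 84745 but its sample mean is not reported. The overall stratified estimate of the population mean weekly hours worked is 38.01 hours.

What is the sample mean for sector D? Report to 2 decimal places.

N = 78177 + 27607 + 61281 + 84745 = 251810.
Overall total = μ·N = 38.01·251810 = 9571298.1.
Subtract the known strata: 78177·37.81 + 27607·35.91 + 61281·49.01 = 6950621.55.
Remaining total for sector D: 9571298.1 − 6950621.55 = 2620676.55.
Divide by its size: 2620676.55 / 84745 = 30.9243... → 30.92.

30.92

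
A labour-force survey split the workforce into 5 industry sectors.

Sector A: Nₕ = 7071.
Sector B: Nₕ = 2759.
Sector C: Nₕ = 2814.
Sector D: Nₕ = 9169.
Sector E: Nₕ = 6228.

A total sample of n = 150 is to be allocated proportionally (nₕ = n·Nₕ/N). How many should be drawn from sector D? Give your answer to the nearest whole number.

49

N = 7071 + 2759 + 2814 + 9169 + 6228 = 28041.
n_D = 150·9169/28041 = 49.048... → 49.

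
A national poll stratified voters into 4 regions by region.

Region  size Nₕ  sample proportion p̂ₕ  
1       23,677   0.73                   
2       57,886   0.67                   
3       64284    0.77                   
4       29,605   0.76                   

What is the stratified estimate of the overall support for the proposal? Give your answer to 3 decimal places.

Wₕ = Nₕ/N with N = 175452: 0.1349, 0.3299, 0.3664, 0.1687.
p̂_st = 0.1349·0.73 + 0.3299·0.67 + 0.3664·0.77 + 0.1687·0.76 ≈ 0.72992... → 0.730.

0.730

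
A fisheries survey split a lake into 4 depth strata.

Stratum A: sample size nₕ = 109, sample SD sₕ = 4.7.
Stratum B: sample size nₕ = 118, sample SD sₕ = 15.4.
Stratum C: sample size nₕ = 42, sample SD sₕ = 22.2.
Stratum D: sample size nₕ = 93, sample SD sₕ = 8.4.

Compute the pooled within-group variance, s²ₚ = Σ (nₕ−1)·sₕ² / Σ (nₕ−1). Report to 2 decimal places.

Degrees of freedom: 108 + 117 + 41 + 92 = 358.
Σ(nₕ−1)sₕ² = 108·22.09 + 117·237.16 + 41·492.84 + 92·70.56 = 56831.4.
s²ₚ = 56831.4 / 358 = 158.7469... → 158.75.

158.75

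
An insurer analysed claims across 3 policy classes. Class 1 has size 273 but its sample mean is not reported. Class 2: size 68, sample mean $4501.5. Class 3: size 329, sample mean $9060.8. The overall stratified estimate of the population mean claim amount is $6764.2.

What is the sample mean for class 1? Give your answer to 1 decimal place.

Σ Nₕx̄ₕ = N·μ, so 273·x̄_1 = 670·6764.2 − (68·4501.5 + 329·9060.8).
= 4532014 − 3287105.2 = 1244908.8.
x̄_1 = 1244908.8 / 273 = 4560.105... → 4560.1.

4560.1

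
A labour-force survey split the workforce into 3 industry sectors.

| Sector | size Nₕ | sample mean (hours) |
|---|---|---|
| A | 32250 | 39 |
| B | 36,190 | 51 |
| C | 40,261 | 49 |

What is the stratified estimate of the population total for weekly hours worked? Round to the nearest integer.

5076229

A: 32250·39 = 1257750
B: 36190·51 = 1845690
C: 40261·49 = 1972789
τ̂ = Σ Nₕx̄ₕ = 5076229.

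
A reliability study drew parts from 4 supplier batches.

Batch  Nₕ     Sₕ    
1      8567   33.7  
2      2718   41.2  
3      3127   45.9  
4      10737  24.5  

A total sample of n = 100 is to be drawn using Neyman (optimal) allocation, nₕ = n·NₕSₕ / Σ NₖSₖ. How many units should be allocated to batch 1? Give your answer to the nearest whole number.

36

Σ NₕSₕ = 8567·33.7 + 2718·41.2 + 3127·45.9 + 10737·24.5 = 807275.3.
Share for 1: 288707.9/807275.3 = 0.35763.
n_1 = 100 × 0.35763 = 35.763... → 36.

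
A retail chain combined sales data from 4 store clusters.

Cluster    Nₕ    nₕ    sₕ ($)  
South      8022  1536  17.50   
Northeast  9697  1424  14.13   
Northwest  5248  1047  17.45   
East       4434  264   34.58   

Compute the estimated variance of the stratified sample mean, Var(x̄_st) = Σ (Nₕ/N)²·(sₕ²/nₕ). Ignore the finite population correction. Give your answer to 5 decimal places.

N = 27401. Term for each stratum: Wₕ²sₕ²/nₕ.
Var(x̄_st) = 0.01708903 + 0.01755967 + 0.01066839 + 0.11860544 = 0.16392253 → 0.16392.

0.16392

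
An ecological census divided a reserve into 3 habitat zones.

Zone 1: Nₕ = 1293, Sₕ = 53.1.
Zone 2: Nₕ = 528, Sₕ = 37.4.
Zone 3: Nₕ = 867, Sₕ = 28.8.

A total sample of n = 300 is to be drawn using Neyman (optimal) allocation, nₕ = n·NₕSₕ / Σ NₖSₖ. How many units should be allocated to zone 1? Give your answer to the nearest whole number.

182

Σ NₕSₕ = 1293·53.1 + 528·37.4 + 867·28.8 = 113375.1.
Share for 1: 68658.3/113375.1 = 0.60559.
n_1 = 300 × 0.60559 = 181.676... → 182.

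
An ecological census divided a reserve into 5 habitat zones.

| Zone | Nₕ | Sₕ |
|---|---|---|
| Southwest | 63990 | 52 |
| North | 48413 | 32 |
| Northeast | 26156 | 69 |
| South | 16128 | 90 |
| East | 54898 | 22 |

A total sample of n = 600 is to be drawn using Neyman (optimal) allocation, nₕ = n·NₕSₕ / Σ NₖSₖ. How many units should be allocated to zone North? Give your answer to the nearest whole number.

Σ NₕSₕ = 63990·52 + 48413·32 + 26156·69 + 16128·90 + 54898·22 = 9340736.
Share for North: 1549216/9340736 = 0.16586.
n_North = 600 × 0.16586 = 99.514... → 100.

100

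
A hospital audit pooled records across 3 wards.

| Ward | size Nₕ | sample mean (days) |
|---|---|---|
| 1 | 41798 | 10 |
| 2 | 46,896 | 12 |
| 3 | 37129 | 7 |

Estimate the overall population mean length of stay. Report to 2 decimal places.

x̄_st = (Σ Nₕx̄ₕ) / (Σ Nₕ) = (41798·10 + 46896·12 + 37129·7) / 125823
= 1240635 / 125823 = 9.8602... → 9.86.

9.86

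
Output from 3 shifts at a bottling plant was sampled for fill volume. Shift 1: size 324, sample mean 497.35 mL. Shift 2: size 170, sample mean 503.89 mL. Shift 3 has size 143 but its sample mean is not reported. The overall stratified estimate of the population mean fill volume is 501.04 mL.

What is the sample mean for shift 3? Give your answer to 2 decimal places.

Σ Nₕx̄ₕ = N·μ, so 143·x̄_3 = 637·501.04 − (324·497.35 + 170·503.89).
= 319162.48 − 246802.7 = 72359.78.
x̄_3 = 72359.78 / 143 = 506.0124... → 506.01.

506.01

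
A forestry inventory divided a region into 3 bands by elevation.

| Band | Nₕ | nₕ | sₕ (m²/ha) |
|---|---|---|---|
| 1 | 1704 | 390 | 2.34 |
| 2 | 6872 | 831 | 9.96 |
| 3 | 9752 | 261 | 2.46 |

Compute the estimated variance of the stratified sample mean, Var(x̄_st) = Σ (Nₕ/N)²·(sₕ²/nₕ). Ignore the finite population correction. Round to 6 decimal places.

0.023468

N = 18328; Wₕ = Nₕ/N.
band 1: (1704/18328)²·2.34²/390 = 0.000121360
band 2: (6872/18328)²·9.96²/831 = 0.016782390
band 3: (9752/18328)²·2.46²/261 = 0.006564278
Sum = 0.023468028 → 0.023468.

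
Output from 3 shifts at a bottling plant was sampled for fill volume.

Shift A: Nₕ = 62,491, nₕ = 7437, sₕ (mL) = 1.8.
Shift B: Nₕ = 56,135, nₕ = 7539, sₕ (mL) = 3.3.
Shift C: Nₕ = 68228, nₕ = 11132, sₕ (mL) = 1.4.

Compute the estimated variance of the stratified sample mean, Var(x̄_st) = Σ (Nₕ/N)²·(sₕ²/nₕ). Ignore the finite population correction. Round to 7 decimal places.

0.0002026

N = 186854; Wₕ = Nₕ/N.
shift A: (62491/186854)²·1.8²/7437 = 0.0000487279
shift B: (56135/186854)²·3.3²/7539 = 0.0001303697
shift C: (68228/186854)²·1.4²/11132 = 0.0000234749
Sum = 0.0002025725 → 0.0002026.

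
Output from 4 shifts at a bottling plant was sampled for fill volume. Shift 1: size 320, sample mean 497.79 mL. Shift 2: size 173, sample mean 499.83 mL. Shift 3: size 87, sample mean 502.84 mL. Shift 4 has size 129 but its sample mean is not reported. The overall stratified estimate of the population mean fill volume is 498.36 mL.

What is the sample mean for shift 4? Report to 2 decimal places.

494.78

Σ Nₕx̄ₕ = N·μ, so 129·x̄_4 = 709·498.36 − (320·497.79 + 173·499.83 + 87·502.84).
= 353337.24 − 289510.47 = 63826.77.
x̄_4 = 63826.77 / 129 = 494.7812... → 494.78.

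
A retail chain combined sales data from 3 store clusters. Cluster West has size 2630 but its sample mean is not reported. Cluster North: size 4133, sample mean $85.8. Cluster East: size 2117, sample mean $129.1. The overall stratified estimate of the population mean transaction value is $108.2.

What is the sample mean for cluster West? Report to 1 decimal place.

N = 2630 + 4133 + 2117 = 8880.
Overall total = μ·N = 108.2·8880 = 960816.
Subtract the known strata: 4133·85.8 + 2117·129.1 = 627916.1.
Remaining total for cluster West: 960816 − 627916.1 = 332899.9.
Divide by its size: 332899.9 / 2630 = 126.578... → 126.6.

126.6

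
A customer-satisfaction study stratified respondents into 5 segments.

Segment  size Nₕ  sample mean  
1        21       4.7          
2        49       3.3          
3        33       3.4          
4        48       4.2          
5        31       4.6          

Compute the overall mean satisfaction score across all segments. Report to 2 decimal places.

3.94

N = 21 + 49 + 33 + 48 + 31 = 182.
Weight each subgroup mean by Nₕ/N and sum.
Σ Nₕx̄ₕ = 21·4.7 + 49·3.3 + 33·3.4 + 48·4.2 + 31·4.6 = 98.7 + 161.7 + 112.2 + 201.6 + 142.6 = 716.8.
Divide by N: 716.8 / 182 = 3.9385... → 3.94.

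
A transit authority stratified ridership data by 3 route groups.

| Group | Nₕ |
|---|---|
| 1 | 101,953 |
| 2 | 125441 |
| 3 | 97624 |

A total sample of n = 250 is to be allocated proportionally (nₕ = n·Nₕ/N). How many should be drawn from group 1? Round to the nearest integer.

Share of group 1 = 101953/325018 = 0.31368.
Allocate 250 × 0.31368 = 78.421... → 78.

78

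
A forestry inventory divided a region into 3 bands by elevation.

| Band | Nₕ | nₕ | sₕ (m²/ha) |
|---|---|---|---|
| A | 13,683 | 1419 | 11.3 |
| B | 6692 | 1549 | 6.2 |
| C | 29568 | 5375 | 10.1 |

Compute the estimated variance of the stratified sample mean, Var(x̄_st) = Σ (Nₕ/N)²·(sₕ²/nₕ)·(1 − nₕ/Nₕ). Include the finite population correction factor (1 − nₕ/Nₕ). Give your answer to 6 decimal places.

N = 49943; Wₕ = Nₕ/N.
band A: (13683/49943)²·11.3²/1419·(1 − 1419/13683) = 0.006053948
band B: (6692/49943)²·6.2²/1549·(1 − 1549/6692) = 0.000342417
band C: (29568/49943)²·10.1²/5375·(1 − 5375/29568) = 0.005442854
Sum = 0.011839219 → 0.011839.

0.011839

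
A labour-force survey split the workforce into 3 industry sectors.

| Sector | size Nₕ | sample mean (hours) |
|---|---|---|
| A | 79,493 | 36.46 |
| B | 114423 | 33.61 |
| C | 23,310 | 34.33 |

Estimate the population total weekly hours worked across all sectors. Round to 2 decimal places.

7544304.11

A: 79493·36.46 = 2898314.78
B: 114423·33.61 = 3845757.03
C: 23310·34.33 = 800232.3
τ̂ = Σ Nₕx̄ₕ = 7544304.11.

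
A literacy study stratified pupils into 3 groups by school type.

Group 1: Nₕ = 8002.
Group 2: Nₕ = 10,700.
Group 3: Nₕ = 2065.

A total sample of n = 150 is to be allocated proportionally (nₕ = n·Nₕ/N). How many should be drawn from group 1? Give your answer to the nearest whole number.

Share of group 1 = 8002/20767 = 0.38532.
Allocate 150 × 0.38532 = 57.798... → 58.

58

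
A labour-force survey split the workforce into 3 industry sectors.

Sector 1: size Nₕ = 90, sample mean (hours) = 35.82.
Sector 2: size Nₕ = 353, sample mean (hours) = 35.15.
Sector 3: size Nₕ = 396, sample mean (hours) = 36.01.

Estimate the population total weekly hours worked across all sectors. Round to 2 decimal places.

Population total = Σ Nₕ·x̄ₕ (each stratum's size times its mean).
90·35.82 + 353·35.15 + 396·36.01 = 3223.8 + 12407.95 + 14259.96 = 29891.71.

29891.71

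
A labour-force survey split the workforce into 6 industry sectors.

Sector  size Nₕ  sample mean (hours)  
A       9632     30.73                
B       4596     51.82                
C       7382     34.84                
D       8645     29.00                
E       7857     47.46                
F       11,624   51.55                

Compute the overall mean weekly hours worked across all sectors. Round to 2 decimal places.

40.50

x̄_st = (Σ Nₕx̄ₕ) / (Σ Nₕ) = (9632·30.73 + 4596·51.82 + 7382·34.84 + 8645·29.00 + 7857·47.46 + 11624·51.55) / 49736
= 2014160.38 / 49736 = 40.4970... → 40.50.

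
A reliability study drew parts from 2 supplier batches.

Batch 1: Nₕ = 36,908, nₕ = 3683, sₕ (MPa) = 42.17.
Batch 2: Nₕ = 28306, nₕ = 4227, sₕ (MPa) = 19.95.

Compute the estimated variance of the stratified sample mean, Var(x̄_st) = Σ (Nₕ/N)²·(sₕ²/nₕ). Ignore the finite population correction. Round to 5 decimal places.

0.17239

N = 65214. Term for each stratum: Wₕ²sₕ²/nₕ.
Var(x̄_st) = 0.15465531 + 0.01773899 = 0.17239430 → 0.17239.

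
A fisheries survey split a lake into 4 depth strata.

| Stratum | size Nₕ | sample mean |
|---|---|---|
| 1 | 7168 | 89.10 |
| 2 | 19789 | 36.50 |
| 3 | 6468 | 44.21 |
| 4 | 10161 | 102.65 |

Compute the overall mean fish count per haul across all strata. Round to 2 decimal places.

61.72

N = 43586; weights Wₕ = Nₕ/N = (0.1645, 0.4540, 0.1484, 0.2331).
x̄_st = Σ Wₕ·x̄ₕ = 0.1645·89.10 + 0.4540·36.50 + 0.1484·44.21 + 0.2331·102.65 ≈ 61.7158...
→ 61.72.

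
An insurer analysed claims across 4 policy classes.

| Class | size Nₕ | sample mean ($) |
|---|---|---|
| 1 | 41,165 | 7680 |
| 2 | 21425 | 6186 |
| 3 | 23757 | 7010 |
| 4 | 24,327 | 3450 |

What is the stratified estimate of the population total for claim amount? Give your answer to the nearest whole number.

1: 41165·7680 = 316147200
2: 21425·6186 = 132535050
3: 23757·7010 = 166536570
4: 24327·3450 = 83928150
τ̂ = Σ Nₕx̄ₕ = 699146970.

699146970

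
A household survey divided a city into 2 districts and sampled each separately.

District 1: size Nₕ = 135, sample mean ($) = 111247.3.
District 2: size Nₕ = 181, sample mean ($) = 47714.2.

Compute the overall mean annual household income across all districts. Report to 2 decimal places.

x̄_st = (Σ Nₕx̄ₕ) / (Σ Nₕ) = (135·111247.3 + 181·47714.2) / 316
= 23654655.7 / 316 = 74856.5054... → 74856.51.

74856.51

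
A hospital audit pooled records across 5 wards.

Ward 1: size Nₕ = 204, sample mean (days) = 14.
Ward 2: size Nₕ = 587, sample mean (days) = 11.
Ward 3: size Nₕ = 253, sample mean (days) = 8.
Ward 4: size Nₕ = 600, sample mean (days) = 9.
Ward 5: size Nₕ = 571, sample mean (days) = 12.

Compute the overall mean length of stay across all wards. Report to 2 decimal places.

10.65

N = 204 + 587 + 253 + 600 + 571 = 2215.
Weight each subgroup mean by Nₕ/N and sum.
Σ Nₕx̄ₕ = 204·14 + 587·11 + 253·8 + 600·9 + 571·12 = 2856 + 6457 + 2024 + 5400 + 6852 = 23589.
Divide by N: 23589 / 2215 = 10.6497... → 10.65.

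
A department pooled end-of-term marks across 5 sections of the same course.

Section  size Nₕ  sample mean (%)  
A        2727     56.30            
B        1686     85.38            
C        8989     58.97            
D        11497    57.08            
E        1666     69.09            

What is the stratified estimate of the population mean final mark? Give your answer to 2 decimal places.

N = 26565; weights Wₕ = Nₕ/N = (0.1027, 0.0635, 0.3384, 0.4328, 0.0627).
x̄_st = Σ Wₕ·x̄ₕ = 0.1027·56.30 + 0.0635·85.38 + 0.3384·58.97 + 0.4328·57.08 + 0.0627·69.09 ≈ 60.1888...
→ 60.19.

60.19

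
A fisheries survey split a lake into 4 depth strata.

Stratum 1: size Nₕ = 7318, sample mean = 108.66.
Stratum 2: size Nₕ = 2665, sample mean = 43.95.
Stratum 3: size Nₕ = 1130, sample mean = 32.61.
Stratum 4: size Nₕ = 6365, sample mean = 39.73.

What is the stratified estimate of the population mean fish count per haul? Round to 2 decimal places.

N = 7318 + 2665 + 1130 + 6365 = 17478.
Weight each subgroup mean by Nₕ/N and sum.
Σ Nₕx̄ₕ = 7318·108.66 + 2665·43.95 + 1130·32.61 + 6365·39.73 = 795173.88 + 117126.75 + 36849.3 + 252881.45 = 1202031.38.
Divide by N: 1202031.38 / 17478 = 68.7740... → 68.77.

68.77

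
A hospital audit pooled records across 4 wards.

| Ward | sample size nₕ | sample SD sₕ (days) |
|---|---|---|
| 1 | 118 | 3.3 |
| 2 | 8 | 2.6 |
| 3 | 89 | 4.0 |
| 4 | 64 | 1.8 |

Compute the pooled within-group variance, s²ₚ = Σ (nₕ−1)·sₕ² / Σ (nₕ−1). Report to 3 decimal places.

10.668

1: (118−1)·3.3² = 117·10.89 = 1274.13
2: (8−1)·2.6² = 7·6.76 = 47.32
3: (89−1)·4.0² = 88·16 = 1408
4: (64−1)·1.8² = 63·3.24 = 204.12
Numerator = 2933.57; denominator = Σ(nₕ−1) = 275.
s²ₚ = 2933.57/275 = 10.66753... → 10.668.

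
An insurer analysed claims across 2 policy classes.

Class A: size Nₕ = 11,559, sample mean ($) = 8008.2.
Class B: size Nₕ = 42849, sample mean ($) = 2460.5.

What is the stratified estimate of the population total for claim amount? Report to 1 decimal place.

197996748.3

Population total = Σ Nₕ·x̄ₕ (each stratum's size times its mean).
11559·8008.2 + 42849·2460.5 = 92566783.8 + 105429964.5 = 197996748.3.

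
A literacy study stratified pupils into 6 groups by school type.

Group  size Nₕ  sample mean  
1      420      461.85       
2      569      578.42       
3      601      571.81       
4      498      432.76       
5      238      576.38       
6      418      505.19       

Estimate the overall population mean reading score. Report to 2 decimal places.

N = 2744; weights Wₕ = Nₕ/N = (0.1531, 0.2074, 0.2190, 0.1815, 0.0867, 0.1523).
x̄_st = Σ Wₕ·x̄ₕ = 0.1531·461.85 + 0.2074·578.42 + 0.2190·571.81 + 0.1815·432.76 + 0.0867·576.38 + 0.1523·505.19 ≈ 521.3623...
→ 521.36.

521.36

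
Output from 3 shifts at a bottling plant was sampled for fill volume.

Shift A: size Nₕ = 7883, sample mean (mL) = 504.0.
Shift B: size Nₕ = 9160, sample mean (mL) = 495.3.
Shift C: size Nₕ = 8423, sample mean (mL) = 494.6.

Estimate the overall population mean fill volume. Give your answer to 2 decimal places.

x̄_st = (Σ Nₕx̄ₕ) / (Σ Nₕ) = (7883·504.0 + 9160·495.3 + 8423·494.6) / 25466
= 12675995.8 / 25466 = 497.7616... → 497.76.

497.76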